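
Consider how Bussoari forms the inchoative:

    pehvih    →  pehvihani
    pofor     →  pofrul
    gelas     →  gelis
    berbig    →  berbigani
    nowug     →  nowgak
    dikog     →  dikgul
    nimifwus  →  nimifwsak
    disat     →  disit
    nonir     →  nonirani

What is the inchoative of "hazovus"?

hazovsak

"hazovus" has last vowel 'u'. The stems whose last vowel is 'u' (nowug → nowgak, nimifwus → nimifwsak) delete the last vowel and add -ak.
The other patterns: stems whose last vowel is 'a' change the last vowel to 'i'; stems whose last vowel is 'i' add -ani; stems whose last vowel is 'o' delete the last vowel and add -ul.
So hazovus → hazovsak.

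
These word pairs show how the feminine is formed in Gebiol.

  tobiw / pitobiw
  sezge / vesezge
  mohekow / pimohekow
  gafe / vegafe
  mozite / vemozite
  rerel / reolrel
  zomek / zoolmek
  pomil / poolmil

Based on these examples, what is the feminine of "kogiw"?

"kogiw" ends in -w. The stems ending in -w (mohekow → pimohekow, tobiw → pitobiw) add the prefix pi-.
The other patterns: stems ending in -e add the prefix ve-; stems ending in -k or -l insert -ol- after the first vowel.
So kogiw → pikogiw.

pikogiw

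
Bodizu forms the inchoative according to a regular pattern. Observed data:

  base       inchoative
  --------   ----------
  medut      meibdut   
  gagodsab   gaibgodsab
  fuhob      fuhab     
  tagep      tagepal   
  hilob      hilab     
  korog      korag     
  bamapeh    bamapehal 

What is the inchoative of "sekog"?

fuhob and gagodsab both end in -b yet inflect differently (fuhab, gaibgodsab), so the final letter is not what conditions the rule; the last vowel is.
"sekog" has last vowel 'o'. The stems whose last vowel is 'o' (fuhob → fuhab, korog → korag, hilob → hilab) change the last vowel to 'a'.
So sekog → sekag.

sekag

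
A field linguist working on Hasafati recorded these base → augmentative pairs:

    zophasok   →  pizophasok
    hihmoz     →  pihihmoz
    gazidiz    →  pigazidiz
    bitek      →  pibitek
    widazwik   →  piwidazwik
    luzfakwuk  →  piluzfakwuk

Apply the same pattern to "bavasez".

Every pair shown (zophasok → pizophasok, hihmoz → pihihmoz, gazidiz → pigazidiz, …) follows the same rule: add the prefix pi-.
So bavasez → pibavasez.

pibavasez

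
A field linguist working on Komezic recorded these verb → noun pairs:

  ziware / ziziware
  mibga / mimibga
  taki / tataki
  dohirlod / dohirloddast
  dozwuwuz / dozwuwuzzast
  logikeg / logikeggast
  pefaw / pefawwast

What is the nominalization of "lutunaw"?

ziware and logikeg both have last vowel 'e' yet inflect differently (ziziware, logikeggast), so the last vowel is not what conditions the rule; whether the stem ends in a vowel or a consonant is.
"lutunaw" ends in a consonant. The stems ending in a consonant (dohirlod → dohirloddast, dozwuwuz → dozwuwuzzast, logikeg → logikeggast) double the final consonant and add -ast.
The other pattern: stems ending in a vowel repeat the first consonant+vowel as a prefix.
So lutunaw → lutunawwast.

lutunawwast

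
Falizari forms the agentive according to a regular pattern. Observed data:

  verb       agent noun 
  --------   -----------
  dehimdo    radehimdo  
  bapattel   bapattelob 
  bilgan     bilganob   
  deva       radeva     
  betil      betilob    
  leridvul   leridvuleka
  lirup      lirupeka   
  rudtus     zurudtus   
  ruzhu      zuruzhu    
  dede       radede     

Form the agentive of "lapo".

lapoeka

"lapo" begins with l-. The stems beginning with l- (lirup → lirupeka, leridvul → leridvuleka) add -eka.
The other patterns: stems beginning with d- add the prefix ra-; stems beginning with b- add -ob; stems beginning with r- add the prefix zu-.
So lapo → lapoeka.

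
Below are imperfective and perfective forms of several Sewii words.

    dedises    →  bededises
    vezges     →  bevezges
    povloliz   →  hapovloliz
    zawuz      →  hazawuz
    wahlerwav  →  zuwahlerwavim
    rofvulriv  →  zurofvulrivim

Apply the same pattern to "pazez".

povloliz and rofvulriv both have last vowel 'i' yet inflect differently (hapovloliz, zurofvulrivim), so the last vowel is not what conditions the rule; the final letter is.
"pazez" ends in -z. The stems ending in -z (povloliz → hapovloliz, zawuz → hazawuz) add the prefix ha-.
The other patterns: stems ending in -s add the prefix be-; stems ending in -v add zu- … -im around the stem.
So pazez → hapazez.

hapazez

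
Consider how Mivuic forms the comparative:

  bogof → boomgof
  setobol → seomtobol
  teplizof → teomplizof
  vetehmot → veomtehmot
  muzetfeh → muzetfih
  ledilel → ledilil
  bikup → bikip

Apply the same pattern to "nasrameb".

nasramib

"nasrameb" has last vowel 'e'. The stems whose last vowel is 'e' (muzetfeh → muzetfih, ledilel → ledilil) change the last vowel to 'i'.
The other pattern: stems whose last vowel is 'o' insert -om- after the first vowel.
So nasrameb → nasramib.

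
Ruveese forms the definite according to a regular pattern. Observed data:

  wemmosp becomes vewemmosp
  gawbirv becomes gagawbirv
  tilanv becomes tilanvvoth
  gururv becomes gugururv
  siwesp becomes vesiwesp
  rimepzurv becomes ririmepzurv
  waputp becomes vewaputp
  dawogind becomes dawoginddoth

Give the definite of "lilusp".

velilusp

gawbirv and tilanv both end in -v yet inflect differently (gagawbirv, tilanvvoth), so the final letter is not what conditions the rule; the second-to-last letter is.
"lilusp" has second-to-last letter 's'. The stems whose second-to-last letter is 's' (wemmosp → vewemmosp, siwesp → vesiwesp) add the prefix ve-.
The other patterns: stems whose second-to-last letter is 'r' repeat the first consonant+vowel as a prefix; stems whose second-to-last letter is 'n' double the final consonant and add -oth.
So lilusp → velilusp.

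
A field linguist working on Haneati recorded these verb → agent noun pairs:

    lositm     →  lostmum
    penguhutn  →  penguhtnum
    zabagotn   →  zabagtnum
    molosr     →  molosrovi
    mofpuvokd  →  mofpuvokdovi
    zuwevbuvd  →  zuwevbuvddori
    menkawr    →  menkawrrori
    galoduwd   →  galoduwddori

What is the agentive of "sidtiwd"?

sidtiwddori

mofpuvokd and zuwevbuvd both end in -d yet inflect differently (mofpuvokdovi, zuwevbuvddori), so the final letter is not what conditions the rule; the second-to-last letter is.
"sidtiwd" has second-to-last letter 'w'. The stems whose second-to-last letter is 'w' (menkawr → menkawrrori, galoduwd → galoduwddori) double the final consonant and add -ori.
So sidtiwd → sidtiwddori.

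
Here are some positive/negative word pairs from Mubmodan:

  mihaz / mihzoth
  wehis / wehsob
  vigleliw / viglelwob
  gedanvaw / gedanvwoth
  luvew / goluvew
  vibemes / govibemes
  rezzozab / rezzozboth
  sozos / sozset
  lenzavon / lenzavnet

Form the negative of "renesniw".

renesnwob

"renesniw" has last vowel 'i'. The stems whose last vowel is 'i' (vigleliw → viglelwob, wehis → wehsob) delete the last vowel and add -ob.
The other patterns: stems whose last vowel is 'o' delete the last vowel and add -et; stems whose last vowel is 'a' delete the last vowel and add -oth; stems whose last vowel is 'e' add the prefix go-.
So renesniw → renesnwob.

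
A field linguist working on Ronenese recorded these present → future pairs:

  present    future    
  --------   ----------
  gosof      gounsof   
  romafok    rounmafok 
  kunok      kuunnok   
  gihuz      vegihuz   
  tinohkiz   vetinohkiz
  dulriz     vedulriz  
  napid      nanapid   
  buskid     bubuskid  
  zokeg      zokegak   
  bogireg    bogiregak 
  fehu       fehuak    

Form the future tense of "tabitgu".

tinohkiz and napid both have last vowel 'i' yet inflect differently (vetinohkiz, nanapid), so the last vowel is not what conditions the rule; the final letter is.
"tabitgu" ends in -u. The one such stem in the data (fehu → fehuak) adds -ak, so the same rule applies.
The other patterns: stems ending in -f or -k insert -un- after the first vowel; stems ending in -z add the prefix ve-; stems ending in -d repeat the first consonant+vowel as a prefix.
So tabitgu → tabitguak.

tabitguak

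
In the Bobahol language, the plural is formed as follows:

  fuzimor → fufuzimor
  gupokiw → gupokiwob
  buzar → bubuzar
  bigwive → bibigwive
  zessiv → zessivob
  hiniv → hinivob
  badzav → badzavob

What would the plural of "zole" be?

"zole" ends in -e. The one such stem in the data (bigwive → bibigwive) repeats the first consonant+vowel as a prefix (as do buzar, fuzimor), so the same rule applies.
So zole → zozole.

zozole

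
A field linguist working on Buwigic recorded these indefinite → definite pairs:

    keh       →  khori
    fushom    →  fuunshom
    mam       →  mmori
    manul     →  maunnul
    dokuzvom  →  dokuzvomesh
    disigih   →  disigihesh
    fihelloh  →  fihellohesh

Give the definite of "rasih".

mam and fushom both end in -m yet inflect differently (mmori, fuunshom), so the final letter is not what conditions the rule; the number of vowels is.
"rasih" has 2 vowels. The stems with 2 vowels (manul → maunnul, fushom → fuunshom) insert -un- after the first vowel.
So rasih → raunsih.

raunsih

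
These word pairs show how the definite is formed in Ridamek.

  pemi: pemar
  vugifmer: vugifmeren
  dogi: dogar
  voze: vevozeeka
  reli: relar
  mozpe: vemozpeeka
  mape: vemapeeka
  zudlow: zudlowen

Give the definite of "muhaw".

muhawen

mape and vugifmer both have last vowel 'e' yet inflect differently (vemapeeka, vugifmeren), so the last vowel is not what conditions the rule; the final letter is.
"muhaw" ends in -w. The one such stem in the data (zudlow → zudlowen) adds -en, so the same rule applies.
The other patterns: stems ending in -e add ve- … -eka around the stem; stems ending in -i drop the final letter and add -ar.
So muhaw → muhawen.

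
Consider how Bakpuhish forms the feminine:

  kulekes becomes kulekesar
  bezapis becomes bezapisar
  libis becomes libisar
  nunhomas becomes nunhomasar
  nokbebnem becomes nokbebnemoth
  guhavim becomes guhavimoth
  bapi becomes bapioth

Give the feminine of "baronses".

baronsesar

kulekes and nokbebnem both have last vowel 'e' yet inflect differently (kulekesar, nokbebnemoth), so the last vowel is not what conditions the rule; the final letter is.
"baronses" ends in -s. The stems ending in -s (kulekes → kulekesar, bezapis → bezapisar, libis → libisar) add -ar.
The other pattern: stems ending in -i or -m add -oth.
So baronses → baronsesar.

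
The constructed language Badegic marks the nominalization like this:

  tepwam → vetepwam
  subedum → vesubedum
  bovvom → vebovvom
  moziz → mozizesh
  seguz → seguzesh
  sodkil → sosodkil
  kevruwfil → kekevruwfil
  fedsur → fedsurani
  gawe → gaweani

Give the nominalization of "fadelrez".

subedum and seguz both have last vowel 'u' yet inflect differently (vesubedum, seguzesh), so the last vowel is not what conditions the rule; the final letter is.
"fadelrez" ends in -z. The stems ending in -z (moziz → mozizesh, seguz → seguzesh) add -esh.
So fadelrez → fadelrezesh.

fadelrezesh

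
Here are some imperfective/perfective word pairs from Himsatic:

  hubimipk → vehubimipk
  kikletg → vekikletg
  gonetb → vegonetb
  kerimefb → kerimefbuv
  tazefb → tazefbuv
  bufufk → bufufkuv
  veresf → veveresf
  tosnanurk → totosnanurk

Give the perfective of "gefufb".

gefufbuv

"gefufb" has second-to-last letter 'f'. The stems whose second-to-last letter is 'f' (kerimefb → kerimefbuv, tazefb → tazefbuv, bufufk → bufufkuv) add -uv.
So gefufb → gefufbuv.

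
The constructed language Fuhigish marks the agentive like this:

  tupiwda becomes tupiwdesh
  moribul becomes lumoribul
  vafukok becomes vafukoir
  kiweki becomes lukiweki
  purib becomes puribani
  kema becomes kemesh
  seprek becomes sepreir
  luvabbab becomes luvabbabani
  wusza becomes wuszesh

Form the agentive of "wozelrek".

wozelreir

"wozelrek" ends in -k. The stems ending in -k (seprek → sepreir, vafukok → vafukoir) drop the final letter and add -ir.
So wozelrek → wozelreir.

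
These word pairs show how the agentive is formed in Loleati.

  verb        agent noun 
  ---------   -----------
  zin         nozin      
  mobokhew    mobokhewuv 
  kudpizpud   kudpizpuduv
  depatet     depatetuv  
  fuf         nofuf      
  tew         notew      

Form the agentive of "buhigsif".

tew and mobokhew both end in -w yet inflect differently (notew, mobokhewuv), so the final letter is not what conditions the rule; the number of vowels is.
"buhigsif" has 3 vowels. The stems with 3 vowels (mobokhew → mobokhewuv, depatet → depatetuv, kudpizpud → kudpizpuduv) add -uv.
So buhigsif → buhigsifuv.

buhigsifuv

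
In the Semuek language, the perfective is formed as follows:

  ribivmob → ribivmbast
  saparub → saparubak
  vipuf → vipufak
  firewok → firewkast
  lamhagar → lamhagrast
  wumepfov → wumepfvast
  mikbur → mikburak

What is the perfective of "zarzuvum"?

saparub and ribivmob both end in -b yet inflect differently (saparubak, ribivmbast), so the final letter is not what conditions the rule; the last vowel is.
"zarzuvum" has last vowel 'u'. The stems whose last vowel is 'u' (mikbur → mikburak, vipuf → vipufak, saparub → saparubak) add -ak.
So zarzuvum → zarzuvumak.

zarzuvumak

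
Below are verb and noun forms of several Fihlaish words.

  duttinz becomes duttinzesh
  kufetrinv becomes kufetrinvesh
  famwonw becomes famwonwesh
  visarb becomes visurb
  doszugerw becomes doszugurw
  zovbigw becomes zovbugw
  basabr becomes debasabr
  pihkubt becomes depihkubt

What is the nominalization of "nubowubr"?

denubowubr

"nubowubr" has second-to-last letter 'b'. The stems whose second-to-last letter is 'b' (basabr → debasabr, pihkubt → depihkubt) add the prefix de-.
The other patterns: stems whose second-to-last letter is 'n' add -esh; stems whose second-to-last letter is 'g' or 'r' change the last vowel to 'u'.
So nubowubr → denubowubr.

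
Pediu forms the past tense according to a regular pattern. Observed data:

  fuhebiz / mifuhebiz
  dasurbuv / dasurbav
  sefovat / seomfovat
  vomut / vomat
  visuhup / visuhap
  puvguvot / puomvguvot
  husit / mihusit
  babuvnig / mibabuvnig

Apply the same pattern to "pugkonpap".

puomgkonpap

husit and vomut both end in -t yet inflect differently (mihusit, vomat), so the final letter is not what conditions the rule; the last vowel is.
"pugkonpap" has last vowel 'a'. The one such stem in the data (sefovat → seomfovat) inserts -om- after the first vowel (as does puvguvot), so the same rule applies.
So pugkonpap → puomgkonpap.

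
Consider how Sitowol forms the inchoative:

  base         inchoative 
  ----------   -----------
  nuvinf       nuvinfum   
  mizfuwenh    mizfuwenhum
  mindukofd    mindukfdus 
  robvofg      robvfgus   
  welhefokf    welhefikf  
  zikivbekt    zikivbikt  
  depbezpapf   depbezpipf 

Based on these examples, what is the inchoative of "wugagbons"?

nuvinf and welhefokf both end in -f yet inflect differently (nuvinfum, welhefikf), so the final letter is not what conditions the rule; the second-to-last letter is.
"wugagbons" has second-to-last letter 'n'. The stems whose second-to-last letter is 'n' (nuvinf → nuvinfum, mizfuwenh → mizfuwenhum) add -um.
The other patterns: stems whose second-to-last letter is 'f' delete the last vowel and add -us; stems whose second-to-last letter is 'k' or 'p' change the last vowel to 'i'.
So wugagbons → wugagbonsum.

wugagbonsum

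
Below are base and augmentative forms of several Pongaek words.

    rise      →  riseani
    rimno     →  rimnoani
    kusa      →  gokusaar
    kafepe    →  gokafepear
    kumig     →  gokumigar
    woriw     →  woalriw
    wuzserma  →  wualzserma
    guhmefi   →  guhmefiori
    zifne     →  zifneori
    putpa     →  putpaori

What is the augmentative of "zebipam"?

zebipamori

rise and kafepe both end in -e yet inflect differently (riseani, gokafepear), so the final letter is not what conditions the rule; the first letter is.
"zebipam" begins with z-. The one such stem in the data (zifne → zifneori) adds -ori, so the same rule applies.
So zebipam → zebipamori.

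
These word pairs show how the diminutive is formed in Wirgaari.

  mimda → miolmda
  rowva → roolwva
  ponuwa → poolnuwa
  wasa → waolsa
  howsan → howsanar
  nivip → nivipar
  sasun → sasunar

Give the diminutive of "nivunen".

mimda and howsan both have last vowel 'a' yet inflect differently (miolmda, howsanar), so the last vowel is not what conditions the rule; the final letter is.
"nivunen" ends in -n. The stems ending in -n (howsan → howsanar, sasun → sasunar) add -ar.
So nivunen → nivunenar.

nivunenar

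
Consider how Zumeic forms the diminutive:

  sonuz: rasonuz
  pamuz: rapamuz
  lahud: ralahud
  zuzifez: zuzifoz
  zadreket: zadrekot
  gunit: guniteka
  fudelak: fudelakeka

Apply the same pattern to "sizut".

rasizut

sonuz and zuzifez both end in -z yet inflect differently (rasonuz, zuzifoz), so the final letter is not what conditions the rule; the last vowel is.
"sizut" has last vowel 'u'. The stems whose last vowel is 'u' (sonuz → rasonuz, pamuz → rapamuz, lahud → ralahud) add the prefix ra-.
So sizut → rasizut.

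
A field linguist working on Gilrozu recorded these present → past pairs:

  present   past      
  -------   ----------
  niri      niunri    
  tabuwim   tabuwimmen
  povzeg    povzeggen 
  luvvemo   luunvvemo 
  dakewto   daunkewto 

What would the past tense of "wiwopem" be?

niri and tabuwim both have last vowel 'i' yet inflect differently (niunri, tabuwimmen), so the last vowel is not what conditions the rule; whether the stem ends in a vowel or a consonant is.
"wiwopem" ends in a consonant. The stems ending in a consonant (tabuwim → tabuwimmen, povzeg → povzeggen) double the final consonant and add -en.
So wiwopem → wiwopemmen.

wiwopemmen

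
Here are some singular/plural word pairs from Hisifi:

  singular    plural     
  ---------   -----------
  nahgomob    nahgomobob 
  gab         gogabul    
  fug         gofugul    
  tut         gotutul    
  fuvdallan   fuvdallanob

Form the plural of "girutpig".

girutpigob

nahgomob and gab both end in -b yet inflect differently (nahgomobob, gogabul), so the final letter is not what conditions the rule; the number of vowels is.
"girutpig" has 3 vowels. The stems with 3 vowels (nahgomob → nahgomobob, fuvdallan → fuvdallanob) add -ob.
The other pattern: stems with 1 vowel add go- … -ul around the stem.
So girutpig → girutpigob.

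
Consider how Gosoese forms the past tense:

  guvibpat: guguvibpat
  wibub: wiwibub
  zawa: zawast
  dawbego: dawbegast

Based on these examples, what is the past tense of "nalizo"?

nalizast

zawa and guvibpat both have last vowel 'a' yet inflect differently (zawast, guguvibpat), so the last vowel is not what conditions the rule; whether the stem ends in a vowel or a consonant is.
"nalizo" ends in a vowel. The stems ending in a vowel (zawa → zawast, dawbego → dawbegast) drop the final letter and add -ast.
So nalizo → nalizast.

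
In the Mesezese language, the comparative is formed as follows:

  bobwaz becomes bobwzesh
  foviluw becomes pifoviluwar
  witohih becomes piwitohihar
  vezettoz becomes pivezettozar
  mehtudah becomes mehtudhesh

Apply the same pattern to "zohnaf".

mehtudah and witohih both end in -h yet inflect differently (mehtudhesh, piwitohihar), so the final letter is not what conditions the rule; the last vowel is.
"zohnaf" has last vowel 'a'. The stems whose last vowel is 'a' (bobwaz → bobwzesh, mehtudah → mehtudhesh) delete the last vowel and add -esh.
So zohnaf → zohnfesh.

zohnfesh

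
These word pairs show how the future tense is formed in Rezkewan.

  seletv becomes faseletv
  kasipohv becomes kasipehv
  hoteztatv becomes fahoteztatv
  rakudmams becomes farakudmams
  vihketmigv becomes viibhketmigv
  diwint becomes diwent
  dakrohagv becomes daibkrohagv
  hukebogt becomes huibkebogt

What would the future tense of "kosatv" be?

seletv and kasipohv both end in -v yet inflect differently (faseletv, kasipehv), so the final letter is not what conditions the rule; the second-to-last letter is.
"kosatv" has second-to-last letter 't'. The stems whose second-to-last letter is 't' (seletv → faseletv, hoteztatv → fahoteztatv) add the prefix fa-.
So kosatv → fakosatv.

fakosatv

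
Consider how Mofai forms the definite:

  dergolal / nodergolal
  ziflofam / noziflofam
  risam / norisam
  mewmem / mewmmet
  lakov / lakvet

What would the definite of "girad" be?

nogirad

"girad" has last vowel 'a'. The stems whose last vowel is 'a' (dergolal → nodergolal, ziflofam → noziflofam, risam → norisam) add the prefix no-.
The other pattern: stems whose last vowel is 'e' or 'o' delete the last vowel and add -et.
So girad → nogirad.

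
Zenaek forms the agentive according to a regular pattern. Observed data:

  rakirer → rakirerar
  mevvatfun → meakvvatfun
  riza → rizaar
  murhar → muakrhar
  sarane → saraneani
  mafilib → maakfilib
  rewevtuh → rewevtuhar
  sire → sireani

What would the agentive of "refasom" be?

rakirer and murhar both end in -r yet inflect differently (rakirerar, muakrhar), so the final letter is not what conditions the rule; the first letter is.
"refasom" begins with r-. The stems beginning with r- (rewevtuh → rewevtuhar, rakirer → rakirerar, riza → rizaar) add -ar.
The other patterns: stems beginning with m- insert -ak- after the first vowel; stems beginning with s- add -ani.
So refasom → refasomar.

refasomar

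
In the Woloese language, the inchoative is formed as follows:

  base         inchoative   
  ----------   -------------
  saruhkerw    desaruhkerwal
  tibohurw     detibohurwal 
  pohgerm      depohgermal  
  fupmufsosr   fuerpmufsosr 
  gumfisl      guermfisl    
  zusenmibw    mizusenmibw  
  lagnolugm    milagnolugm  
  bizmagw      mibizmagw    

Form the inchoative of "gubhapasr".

saruhkerw and zusenmibw both end in -w yet inflect differently (desaruhkerwal, mizusenmibw), so the final letter is not what conditions the rule; the second-to-last letter is.
"gubhapasr" has second-to-last letter 's'. The stems whose second-to-last letter is 's' (fupmufsosr → fuerpmufsosr, gumfisl → guermfisl) insert -er- after the first vowel.
The other patterns: stems whose second-to-last letter is 'r' add de- … -al around the stem; stems whose second-to-last letter is 'b' or 'g' add the prefix mi-.
So gubhapasr → guerbhapasr.

guerbhapasr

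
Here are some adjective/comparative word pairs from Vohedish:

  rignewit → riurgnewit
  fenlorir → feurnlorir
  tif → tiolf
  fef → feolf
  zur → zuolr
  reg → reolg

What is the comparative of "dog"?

fenlorir and zur both end in -r yet inflect differently (feurnlorir, zuolr), so the final letter is not what conditions the rule; the number of vowels is.
"dog" has 1 vowel. The stems with 1 vowel (tif → tiolf, fef → feolf, reg → reolg) insert -ol- after the first vowel.
The other pattern: stems with 3 vowels insert -ur- after the first vowel.
So dog → doolg.

doolg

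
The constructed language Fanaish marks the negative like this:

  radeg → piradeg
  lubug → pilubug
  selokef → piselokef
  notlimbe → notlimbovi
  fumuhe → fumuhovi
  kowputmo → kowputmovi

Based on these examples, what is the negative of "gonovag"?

pigonovag

radeg and notlimbe both have last vowel 'e' yet inflect differently (piradeg, notlimbovi), so the last vowel is not what conditions the rule; whether the stem ends in a vowel or a consonant is.
"gonovag" ends in a consonant. The stems ending in a consonant (radeg → piradeg, lubug → pilubug, selokef → piselokef) add the prefix pi-.
So gonovag → pigonovag.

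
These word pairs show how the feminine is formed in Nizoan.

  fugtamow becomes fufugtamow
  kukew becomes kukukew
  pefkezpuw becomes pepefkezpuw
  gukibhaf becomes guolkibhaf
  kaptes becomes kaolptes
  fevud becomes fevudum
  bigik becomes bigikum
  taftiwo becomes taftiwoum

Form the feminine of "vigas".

violgas

kukew and kaptes both have last vowel 'e' yet inflect differently (kukukew, kaolptes), so the last vowel is not what conditions the rule; the final letter is.
"vigas" ends in -s. The one such stem in the data (kaptes → kaolptes) inserts -ol- after the first vowel (as does gukibhaf), so the same rule applies.
The other patterns: stems ending in -w repeat the first consonant+vowel as a prefix; stems ending in -d, -k or -o add -um.
So vigas → violgas.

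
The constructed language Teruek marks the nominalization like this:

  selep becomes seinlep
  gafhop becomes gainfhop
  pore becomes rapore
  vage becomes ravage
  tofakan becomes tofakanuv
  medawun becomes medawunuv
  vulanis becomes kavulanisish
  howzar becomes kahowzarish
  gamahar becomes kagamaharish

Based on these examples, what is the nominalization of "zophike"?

"zophike" ends in -e. The stems ending in -e (pore → rapore, vage → ravage) add the prefix ra-.
So zophike → razophike.

razophike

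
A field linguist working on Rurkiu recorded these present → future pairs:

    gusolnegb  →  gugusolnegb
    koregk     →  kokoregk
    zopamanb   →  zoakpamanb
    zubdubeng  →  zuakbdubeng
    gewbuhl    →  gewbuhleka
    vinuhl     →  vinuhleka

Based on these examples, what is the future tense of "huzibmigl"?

huhuzibmigl

"huzibmigl" has second-to-last letter 'g'. The stems whose second-to-last letter is 'g' (gusolnegb → gugusolnegb, koregk → kokoregk) repeat the first consonant+vowel as a prefix.
The other patterns: stems whose second-to-last letter is 'n' insert -ak- after the first vowel; stems whose second-to-last letter is 'h' add -eka.
So huzibmigl → huhuzibmigl.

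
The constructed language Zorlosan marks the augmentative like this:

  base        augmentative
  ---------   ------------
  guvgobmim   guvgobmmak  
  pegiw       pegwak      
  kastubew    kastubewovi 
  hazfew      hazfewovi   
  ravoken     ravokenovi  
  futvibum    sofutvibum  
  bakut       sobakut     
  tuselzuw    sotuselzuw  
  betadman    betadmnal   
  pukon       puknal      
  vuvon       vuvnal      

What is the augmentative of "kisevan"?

kisevnal

pegiw and kastubew both end in -w yet inflect differently (pegwak, kastubewovi), so the final letter is not what conditions the rule; the last vowel is.
"kisevan" has last vowel 'a'. The one such stem in the data (betadman → betadmnal) deletes the last vowel and adds -al (as do pukon, vuvon), so the same rule applies.
The other patterns: stems whose last vowel is 'i' delete the last vowel and add -ak; stems whose last vowel is 'e' add -ovi; stems whose last vowel is 'u' add the prefix so-.
So kisevan → kisevnal.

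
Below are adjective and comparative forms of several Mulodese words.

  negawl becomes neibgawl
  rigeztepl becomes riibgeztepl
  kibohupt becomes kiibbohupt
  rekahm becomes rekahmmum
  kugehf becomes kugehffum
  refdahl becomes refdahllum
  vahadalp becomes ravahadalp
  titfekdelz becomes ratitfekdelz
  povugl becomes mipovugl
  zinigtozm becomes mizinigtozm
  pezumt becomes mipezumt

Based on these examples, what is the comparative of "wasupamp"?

miwasupamp

negawl and refdahl both end in -l yet inflect differently (neibgawl, refdahllum), so the final letter is not what conditions the rule; the second-to-last letter is.
"wasupamp" has second-to-last letter 'm'. The one such stem in the data (pezumt → mipezumt) adds the prefix mi-, so the same rule applies.
So wasupamp → miwasupamp.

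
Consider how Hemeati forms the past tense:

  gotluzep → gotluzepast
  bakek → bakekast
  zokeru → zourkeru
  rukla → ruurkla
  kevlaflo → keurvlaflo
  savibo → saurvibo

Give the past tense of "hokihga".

hourkihga

gotluzep and zokeru both have 3 vowels yet inflect differently (gotluzepast, zourkeru), so the number of vowels is not what conditions the rule; whether the stem ends in a vowel or a consonant is.
"hokihga" ends in a vowel. The stems ending in a vowel (zokeru → zourkeru, rukla → ruurkla, kevlaflo → keurvlaflo) insert -ur- after the first vowel.
So hokihga → hourkihga.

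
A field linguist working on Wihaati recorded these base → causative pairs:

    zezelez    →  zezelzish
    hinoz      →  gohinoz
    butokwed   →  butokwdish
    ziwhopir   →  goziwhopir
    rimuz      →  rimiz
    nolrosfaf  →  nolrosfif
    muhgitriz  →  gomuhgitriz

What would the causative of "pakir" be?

rimuz and zezelez both end in -z yet inflect differently (rimiz, zezelzish), so the final letter is not what conditions the rule; the last vowel is.
"pakir" has last vowel 'i'. The stems whose last vowel is 'i' (ziwhopir → goziwhopir, muhgitriz → gomuhgitriz) add the prefix go-.
The other patterns: stems whose last vowel is 'a' or 'u' change the last vowel to 'i'; stems whose last vowel is 'e' delete the last vowel and add -ish.
So pakir → gopakir.

gopakir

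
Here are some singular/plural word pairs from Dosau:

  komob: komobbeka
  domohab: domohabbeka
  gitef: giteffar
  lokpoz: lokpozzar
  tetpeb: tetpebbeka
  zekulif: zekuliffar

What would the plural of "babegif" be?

babegiffar

tetpeb and gitef both have last vowel 'e' yet inflect differently (tetpebbeka, giteffar), so the last vowel is not what conditions the rule; the final letter is.
"babegif" ends in -f. The stems ending in -f (gitef → giteffar, zekulif → zekuliffar) double the final consonant and add -ar.
The other pattern: stems ending in -b double the final consonant and add -eka.
So babegif → babegiffar.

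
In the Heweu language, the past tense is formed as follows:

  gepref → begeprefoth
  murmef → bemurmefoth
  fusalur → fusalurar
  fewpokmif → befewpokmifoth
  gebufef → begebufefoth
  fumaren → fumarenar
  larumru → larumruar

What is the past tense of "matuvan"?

matuvanar

murmef and fumaren both have last vowel 'e' yet inflect differently (bemurmefoth, fumarenar), so the last vowel is not what conditions the rule; the final letter is.
"matuvan" ends in -n. The one such stem in the data (fumaren → fumarenar) adds -ar, so the same rule applies.
The other pattern: stems ending in -f add be- … -oth around the stem.
So matuvan → matuvanar.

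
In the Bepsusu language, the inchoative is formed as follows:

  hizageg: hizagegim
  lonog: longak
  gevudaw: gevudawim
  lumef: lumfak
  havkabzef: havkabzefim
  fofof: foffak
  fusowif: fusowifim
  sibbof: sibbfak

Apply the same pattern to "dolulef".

"dolulef" has 3 vowels. The stems with 3 vowels (havkabzef → havkabzefim, fusowif → fusowifim, hizageg → hizagegim) add -im.
The other pattern: stems with 2 vowels delete the last vowel and add -ak.
So dolulef → dolulefim.

dolulefim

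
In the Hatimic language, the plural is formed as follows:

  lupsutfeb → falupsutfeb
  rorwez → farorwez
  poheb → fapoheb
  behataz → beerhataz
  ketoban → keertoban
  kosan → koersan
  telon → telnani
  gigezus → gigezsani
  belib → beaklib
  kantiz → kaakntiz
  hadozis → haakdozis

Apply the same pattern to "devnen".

fadevnen

rorwez and behataz both end in -z yet inflect differently (farorwez, beerhataz), so the final letter is not what conditions the rule; the last vowel is.
"devnen" has last vowel 'e'. The stems whose last vowel is 'e' (lupsutfeb → falupsutfeb, rorwez → farorwez, poheb → fapoheb) add the prefix fa-.
The other patterns: stems whose last vowel is 'a' insert -er- after the first vowel; stems whose last vowel is 'o' or 'u' delete the last vowel and add -ani; stems whose last vowel is 'i' insert -ak- after the first vowel.
So devnen → fadevnen.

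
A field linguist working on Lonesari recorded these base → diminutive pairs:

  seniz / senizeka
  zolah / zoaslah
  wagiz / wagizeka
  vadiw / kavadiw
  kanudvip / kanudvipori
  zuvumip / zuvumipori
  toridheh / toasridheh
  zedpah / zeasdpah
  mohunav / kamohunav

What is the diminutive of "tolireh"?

zedpah and mohunav both have last vowel 'a' yet inflect differently (zeasdpah, kamohunav), so the last vowel is not what conditions the rule; the final letter is.
"tolireh" ends in -h. The stems ending in -h (zedpah → zeasdpah, zolah → zoaslah, toridheh → toasridheh) insert -as- after the first vowel.
The other patterns: stems ending in -z add -eka; stems ending in -v or -w add the prefix ka-; stems ending in -p add -ori.
So tolireh → toaslireh.

toaslireh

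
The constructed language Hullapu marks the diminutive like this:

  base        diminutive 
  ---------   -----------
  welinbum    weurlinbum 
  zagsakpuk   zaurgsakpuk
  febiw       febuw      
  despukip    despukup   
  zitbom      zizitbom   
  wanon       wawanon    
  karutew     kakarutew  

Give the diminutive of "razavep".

rarazavep

welinbum and zitbom both end in -m yet inflect differently (weurlinbum, zizitbom), so the final letter is not what conditions the rule; the last vowel is.
"razavep" has last vowel 'e'. The one such stem in the data (karutew → kakarutew) repeats the first consonant+vowel as a prefix (as do zitbom, wanon), so the same rule applies.
The other patterns: stems whose last vowel is 'u' insert -ur- after the first vowel; stems whose last vowel is 'i' change the last vowel to 'u'.
So razavep → rarazavep.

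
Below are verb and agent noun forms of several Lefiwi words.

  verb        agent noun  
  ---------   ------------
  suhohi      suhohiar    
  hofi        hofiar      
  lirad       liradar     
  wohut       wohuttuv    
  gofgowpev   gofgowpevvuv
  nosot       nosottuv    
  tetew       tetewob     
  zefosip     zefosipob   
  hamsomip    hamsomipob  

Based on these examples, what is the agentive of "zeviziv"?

zevizivvuv

gofgowpev and tetew both have last vowel 'e' yet inflect differently (gofgowpevvuv, tetewob), so the last vowel is not what conditions the rule; the final letter is.
"zeviziv" ends in -v. The one such stem in the data (gofgowpev → gofgowpevvuv) doubles the final consonant and adds -uv (as do wohut, nosot), so the same rule applies.
The other patterns: stems ending in -d or -i add -ar; stems ending in -p or -w add -ob.
So zeviziv → zevizivvuv.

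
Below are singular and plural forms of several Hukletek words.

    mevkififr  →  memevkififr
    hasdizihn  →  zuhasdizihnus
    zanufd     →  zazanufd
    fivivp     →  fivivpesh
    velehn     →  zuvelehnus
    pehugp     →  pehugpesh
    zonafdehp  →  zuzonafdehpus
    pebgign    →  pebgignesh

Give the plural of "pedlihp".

zupedlihpus

"pedlihp" has second-to-last letter 'h'. The stems whose second-to-last letter is 'h' (hasdizihn → zuhasdizihnus, velehn → zuvelehnus, zonafdehp → zuzonafdehpus) add zu- … -us around the stem.
So pedlihp → zupedlihpus.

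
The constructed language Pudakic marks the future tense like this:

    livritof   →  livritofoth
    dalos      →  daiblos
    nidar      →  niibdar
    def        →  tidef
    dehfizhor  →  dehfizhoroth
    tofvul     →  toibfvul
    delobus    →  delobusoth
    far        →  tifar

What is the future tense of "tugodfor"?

tugodforoth

far and nidar both end in -r yet inflect differently (tifar, niibdar), so the final letter is not what conditions the rule; the number of vowels is.
"tugodfor" has 3 vowels. The stems with 3 vowels (delobus → delobusoth, livritof → livritofoth, dehfizhor → dehfizhoroth) add -oth.
The other patterns: stems with 1 vowel add the prefix ti-; stems with 2 vowels insert -ib- after the first vowel.
So tugodfor → tugodforoth.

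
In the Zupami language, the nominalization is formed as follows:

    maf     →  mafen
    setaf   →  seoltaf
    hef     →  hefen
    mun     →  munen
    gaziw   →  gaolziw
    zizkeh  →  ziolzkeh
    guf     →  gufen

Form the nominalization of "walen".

waollen

hef and setaf both end in -f yet inflect differently (hefen, seoltaf), so the final letter is not what conditions the rule; the number of vowels is.
"walen" has 2 vowels. The stems with 2 vowels (setaf → seoltaf, zizkeh → ziolzkeh, gaziw → gaolziw) insert -ol- after the first vowel.
The other pattern: stems with 1 vowel add -en.
So walen → waollen.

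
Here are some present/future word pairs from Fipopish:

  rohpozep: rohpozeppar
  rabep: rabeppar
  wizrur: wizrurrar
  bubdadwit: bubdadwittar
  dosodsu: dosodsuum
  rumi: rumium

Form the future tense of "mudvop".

wizrur and dosodsu both have last vowel 'u' yet inflect differently (wizrurrar, dosodsuum), so the last vowel is not what conditions the rule; whether the stem ends in a vowel or a consonant is.
"mudvop" ends in a consonant. The stems ending in a consonant (rohpozep → rohpozeppar, rabep → rabeppar, wizrur → wizrurrar) double the final consonant and add -ar.
So mudvop → mudvoppar.

mudvoppar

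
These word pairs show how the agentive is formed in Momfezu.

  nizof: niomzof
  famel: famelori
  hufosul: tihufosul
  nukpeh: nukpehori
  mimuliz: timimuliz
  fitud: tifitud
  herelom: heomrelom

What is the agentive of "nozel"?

nozelori

"nozel" has last vowel 'e'. The stems whose last vowel is 'e' (famel → famelori, nukpeh → nukpehori) add -ori.
The other patterns: stems whose last vowel is 'o' insert -om- after the first vowel; stems whose last vowel is 'i' or 'u' add the prefix ti-.
So nozel → nozelori.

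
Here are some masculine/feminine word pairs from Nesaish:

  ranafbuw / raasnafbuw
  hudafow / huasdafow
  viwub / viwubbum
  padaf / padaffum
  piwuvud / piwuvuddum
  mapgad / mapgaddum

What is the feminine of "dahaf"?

dahaffum

ranafbuw and viwub both have last vowel 'u' yet inflect differently (raasnafbuw, viwubbum), so the last vowel is not what conditions the rule; the final letter is.
"dahaf" ends in -f. The one such stem in the data (padaf → padaffum) doubles the final consonant and adds -um (as do viwub, piwuvud), so the same rule applies.
The other pattern: stems ending in -w insert -as- after the first vowel.
So dahaf → dahaffum.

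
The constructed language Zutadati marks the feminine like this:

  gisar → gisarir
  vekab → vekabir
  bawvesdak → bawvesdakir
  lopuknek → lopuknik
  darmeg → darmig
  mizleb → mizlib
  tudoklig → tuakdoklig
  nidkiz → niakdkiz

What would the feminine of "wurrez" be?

wurriz

bawvesdak and lopuknek both end in -k yet inflect differently (bawvesdakir, lopuknik), so the final letter is not what conditions the rule; the last vowel is.
"wurrez" has last vowel 'e'. The stems whose last vowel is 'e' (lopuknek → lopuknik, darmeg → darmig, mizleb → mizlib) change the last vowel to 'i'.
The other patterns: stems whose last vowel is 'a' add -ir; stems whose last vowel is 'i' insert -ak- after the first vowel.
So wurrez → wurriz.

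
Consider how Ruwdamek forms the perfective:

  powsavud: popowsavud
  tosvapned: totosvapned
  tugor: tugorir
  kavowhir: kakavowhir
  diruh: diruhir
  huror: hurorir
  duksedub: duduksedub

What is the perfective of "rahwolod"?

rarahwolod

tugor and kavowhir both end in -r yet inflect differently (tugorir, kakavowhir), so the final letter is not what conditions the rule; the number of vowels is.
"rahwolod" has 3 vowels. The stems with 3 vowels (tosvapned → totosvapned, powsavud → popowsavud, duksedub → duduksedub) repeat the first consonant+vowel as a prefix.
The other pattern: stems with 2 vowels add -ir.
So rahwolod → rarahwolod.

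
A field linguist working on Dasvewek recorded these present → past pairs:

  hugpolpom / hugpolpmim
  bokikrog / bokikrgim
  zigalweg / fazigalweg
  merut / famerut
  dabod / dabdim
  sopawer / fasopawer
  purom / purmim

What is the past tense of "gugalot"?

gugaltim

bokikrog and zigalweg both end in -g yet inflect differently (bokikrgim, fazigalweg), so the final letter is not what conditions the rule; the last vowel is.
"gugalot" has last vowel 'o'. The stems whose last vowel is 'o' (hugpolpom → hugpolpmim, purom → purmim, bokikrog → bokikrgim) delete the last vowel and add -im.
So gugalot → gugaltim.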